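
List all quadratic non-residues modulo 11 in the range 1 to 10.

Square k = 1,…,5 (k and 11−k give the same square):
1²=1, 2²=4, 3²=9, 4²≡5, 5²≡3 (mod 11).
The residues are {1, 3, 4, 5, 9}; the non-residues are the remaining 5 nonzero classes.

2,6,7,8,10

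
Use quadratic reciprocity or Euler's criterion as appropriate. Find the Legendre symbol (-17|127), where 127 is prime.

Euler's criterion: (-17/127) ≡ 110^63 (mod 127).
110^2 ≡ 35 (mod 127)
110^4 ≡ 82 (mod 127)
110^8 ≡ 120 (mod 127)
110^16 ≡ 49 (mod 127)
110^32 ≡ 115 (mod 127)
110^63 = 110^(32+16+8+4+2+1) ≡ 126 (mod 127).
Result is 126 ≡ −1, so (-17/127) = −1.

-1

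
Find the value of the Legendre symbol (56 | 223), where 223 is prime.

Euler's criterion: (56/223) ≡ 56^111 (mod 223).
56^2 ≡ 14 (mod 223)
56^4 ≡ 196 (mod 223)
56^8 ≡ 60 (mod 223)
56^16 ≡ 32 (mod 223)
56^32 ≡ 132 (mod 223)
56^64 ≡ 30 (mod 223)
56^111 = 56^(64+32+8+4+2+1) ≡ 1 (mod 223).
Result is 1, so (56/223) = 1.

1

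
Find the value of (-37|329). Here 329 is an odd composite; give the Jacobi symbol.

First reduce: -37 ≡ 292 (mod 329).
Pull out 2^2: since 329 ≡ 1 (mod 8), (2/329) = +1, so (2/329)^2 = +1.
Reciprocity: 73 ≡ 1 and 329 ≡ 1 (mod 4), so (73/329) = +(329/73).
Reduce top mod 73: now compute (37/73).
Reciprocity: 37 ≡ 1 and 73 ≡ 1 (mod 4), so (37/73) = +(73/37).
Reduce top mod 37: now compute (36/37).
Pull out 2^2: since 37 ≡ 5 (mod 8), (2/37) = -1, so (2/37)^2 = +1.
Reciprocity: 9 ≡ 1 and 37 ≡ 1 (mod 4), so (9/37) = +(37/9).
Reduce top mod 9: now compute (1/9).
Reached (1/9) = 1. Collecting the sign flips along the way, the symbol is +1.

1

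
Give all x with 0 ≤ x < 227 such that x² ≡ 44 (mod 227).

Since 227 ≡ 3 (mod 4), a square root of 44 is 44^((227+1)/4) = 44^57 mod 227.
Repeated squaring: 44^2≡120, 44^4≡99, 44^8≡40, 44^16≡11, 44^32≡121 (mod 227).
44^57 = 44^(32+16+8+1) ≡ 147 (mod 227).
Check: 147² = 21609 ≡ 44 (mod 227). The two roots are 80 and 147.

80, 147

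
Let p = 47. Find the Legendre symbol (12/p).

Euler's criterion: (12/47) ≡ 12^23 (mod 47).
12^2 ≡ 3 (mod 47)
12^4 ≡ 9 (mod 47)
12^8 ≡ 34 (mod 47)
12^16 ≡ 28 (mod 47)
12^23 = 12^(16+4+2+1) ≡ 1 (mod 47).
Result is 1, so (12/47) = 1.

1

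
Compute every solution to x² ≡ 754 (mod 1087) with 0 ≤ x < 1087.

Since 1087 ≡ 3 (mod 4), a square root of 754 is 754^((1087+1)/4) = 754^272 mod 1087.
Repeated squaring: 754^2≡15, 754^4≡225, 754^8≡623, 754^16≡70, 754^32≡552, 754^64≡344, 754^128≡940, 754^256≡956 (mod 1087).
754^272 = 754^(256+16) ≡ 613 (mod 1087).
Check: 613² = 375769 ≡ 754 (mod 1087). The two roots are 474 and 613.

474, 613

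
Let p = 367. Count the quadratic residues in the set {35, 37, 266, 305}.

(35/367) = -1 → non-residue.
(37/367) = +1 → QR.
(266/367) = -1 → non-residue.
(305/367) = -1 → non-residue.
Total quadratic residues among the 4: 1.

1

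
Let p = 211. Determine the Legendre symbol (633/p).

0

First reduce: 633 ≡ 0 (mod 211).
Top reduces to 0: gcd > 1, so the symbol is 0.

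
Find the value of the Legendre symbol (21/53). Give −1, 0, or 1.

Reciprocity: 21 ≡ 1 and 53 ≡ 1 (mod 4), so (21/53) = +(53/21).
Reduce top mod 21: now compute (11/21).
Reciprocity: 11 ≡ 3 and 21 ≡ 1 (mod 4), so (11/21) = +(21/11).
Reduce top mod 11: now compute (10/11).
Pull out 2: since 11 ≡ 3 (mod 8), (2/11) = -1.
Reciprocity: 5 ≡ 1 and 11 ≡ 3 (mod 4), so (5/11) = +(11/5).
Reduce top mod 5: now compute (1/5).
Reached (1/5) = 1. Collecting the sign flips along the way, the symbol is -1.

-1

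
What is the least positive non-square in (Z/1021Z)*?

2

(2/1021) = −1, so 2 is the smallest positive non-residue mod 1021.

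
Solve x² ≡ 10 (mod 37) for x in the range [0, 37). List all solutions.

11, 26

37 ≡ 1 (mod 4), so we find a root by search.
Trying successive values, 11² = 121 ≡ 10 (mod 37). The other root is 37 − 11 = 26.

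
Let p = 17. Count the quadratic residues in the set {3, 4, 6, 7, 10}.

1

(3/17) = -1 → non-residue.
(4/17) = +1 → QR.
(6/17) = -1 → non-residue.
(7/17) = -1 → non-residue.
(10/17) = -1 → non-residue.
Total quadratic residues among the 5: 1.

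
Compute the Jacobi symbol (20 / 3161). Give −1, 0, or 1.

Pull out 2^2: since 3161 ≡ 1 (mod 8), (2/3161) = +1, so (2/3161)^2 = +1.
Reciprocity: 5 ≡ 1 and 3161 ≡ 1 (mod 4), so (5/3161) = +(3161/5).
Reduce top mod 5: now compute (1/5).
Reached (1/5) = 1. Collecting the sign flips along the way, the symbol is +1.

1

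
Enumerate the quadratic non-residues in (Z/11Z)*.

2 6 7 8 10

Square k = 1,…,5 (k and 11−k give the same square):
1²=1, 2²=4, 3²=9, 4²≡5, 5²≡3 (mod 11).
The residues are {1, 3, 4, 5, 9}; the non-residues are the remaining 5 nonzero classes.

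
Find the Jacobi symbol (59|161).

Reciprocity: 59 ≡ 3 and 161 ≡ 1 (mod 4), so (59/161) = +(161/59).
Reduce top mod 59: now compute (43/59).
Reciprocity: 43 ≡ 3 and 59 ≡ 3 (mod 4), so (43/59) = −(59/43).
Reduce top mod 43: now compute (16/43).
Pull out 2^4: since 43 ≡ 3 (mod 8), (2/43) = -1, so (2/43)^4 = +1.
Reached (1/43) = 1. Collecting the sign flips along the way, the symbol is -1.

-1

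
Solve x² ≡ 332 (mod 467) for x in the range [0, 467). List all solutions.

183, 284

Since 467 ≡ 3 (mod 4), a square root of 332 is 332^((467+1)/4) = 332^117 mod 467.
Repeated squaring: 332^2≡12, 332^4≡144, 332^8≡188, 332^16≡319, 332^32≡422, 332^64≡157 (mod 467).
332^117 = 332^(64+32+16+4+1) ≡ 284 (mod 467).
Check: 284² = 80656 ≡ 332 (mod 467). The two roots are 183 and 284.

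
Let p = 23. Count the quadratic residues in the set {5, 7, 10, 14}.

(5/23) = -1 → non-residue.
(7/23) = -1 → non-residue.
(10/23) = -1 → non-residue.
(14/23) = -1 → non-residue.
Total quadratic residues among the 4: 0.

0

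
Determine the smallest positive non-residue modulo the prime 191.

7

(2/191) = +1, so 2 is a residue.
(3/191) = +1, so 3 is a residue.
(4/191) = +1, so 4 is a residue.
(5/191) = +1, so 5 is a residue.
(6/191) = +1, so 6 is a residue.
(7/191) = −1, so 7 is the smallest positive non-residue mod 191.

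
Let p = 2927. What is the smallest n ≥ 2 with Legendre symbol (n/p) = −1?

5

(2/2927) = +1, so 2 is a residue.
(3/2927) = +1, so 3 is a residue.
(4/2927) = +1, so 4 is a residue.
(5/2927) = −1, so 5 is the smallest positive non-residue mod 2927.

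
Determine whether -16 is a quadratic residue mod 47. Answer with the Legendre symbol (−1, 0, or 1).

-1

First reduce: -16 ≡ 31 (mod 47).
Reciprocity: 31 ≡ 3 and 47 ≡ 3 (mod 4), so (31/47) = −(47/31).
Reduce top mod 31: now compute (16/31).
Pull out 2^4: since 31 ≡ 7 (mod 8), (2/31) = +1, so (2/31)^4 = +1.
Reached (1/31) = 1. Collecting the sign flips along the way, the symbol is -1.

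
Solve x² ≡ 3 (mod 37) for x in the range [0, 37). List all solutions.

15, 22

37 ≡ 1 (mod 4), so we find a root by search.
Trying successive values, 15² = 225 ≡ 3 (mod 37). The other root is 37 − 15 = 22.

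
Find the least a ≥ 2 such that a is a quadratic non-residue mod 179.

2

(2/179) = −1, so 2 is the smallest positive non-residue mod 179.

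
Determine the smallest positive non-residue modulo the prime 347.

(2/347) = −1, so 2 is the smallest positive non-residue mod 347.

2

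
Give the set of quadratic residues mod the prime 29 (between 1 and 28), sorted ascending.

1,4,5,6,7,9,13,16,20,22,23,24,25,28

Square k = 1,…,14 (k and 29−k give the same square):
1²=1, 2²=4, 3²=9, 4²=16, 5²=25, 6²≡7, 7²≡20, 8²≡6, 9²≡23, 10²≡13, 11²≡5, 12²≡28, 13²≡24, 14²≡22 (mod 29).
So the quadratic residues mod 29 are {1, 4, 5, 6, 7, 9, 13, 16, 20, 22, 23, 24, 25, 28}.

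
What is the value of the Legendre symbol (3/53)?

-1

Euler's criterion: (3/53) ≡ 3^26 (mod 53).
3^2 ≡ 9 (mod 53)
3^4 ≡ 28 (mod 53)
3^8 ≡ 42 (mod 53)
3^16 ≡ 15 (mod 53)
3^26 = 3^(16+8+2) ≡ 52 (mod 53).
Result is 52 ≡ −1, so (3/53) = −1.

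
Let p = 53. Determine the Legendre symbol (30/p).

-1

Euler's criterion: (30/53) ≡ 30^26 (mod 53).
30^2 ≡ 52 (mod 53)
30^4 ≡ 1 (mod 53)
30^8 ≡ 1 (mod 53)
30^16 ≡ 1 (mod 53)
30^26 = 30^(16+8+2) ≡ 52 (mod 53).
Result is 52 ≡ −1, so (30/53) = −1.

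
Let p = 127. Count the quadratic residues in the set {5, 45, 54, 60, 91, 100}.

(5/127) = -1 → non-residue.
(45/127) = -1 → non-residue.
(54/127) = -1 → non-residue.
(60/127) = +1 → QR.
(91/127) = -1 → non-residue.
(100/127) = +1 → QR.
Total quadratic residues among the 6: 2.

2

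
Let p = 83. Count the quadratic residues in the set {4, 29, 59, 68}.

(4/83) = +1 → QR.
(29/83) = +1 → QR.
(59/83) = +1 → QR.
(68/83) = +1 → QR.
Total quadratic residues among the 4: 4.

4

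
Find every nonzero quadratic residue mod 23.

1 2 3 4 6 8 9 12 13 16 18

Square k = 1,…,11 (k and 23−k give the same square):
1²=1, 2²=4, 3²=9, 4²=16, 5²≡2, 6²≡13, 7²≡3, 8²≡18, 9²≡12, 10²≡8, 11²≡6 (mod 23).
So the quadratic residues mod 23 are {1, 2, 3, 4, 6, 8, 9, 12, 13, 16, 18}.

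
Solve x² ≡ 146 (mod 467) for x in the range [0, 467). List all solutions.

117, 350

Since 467 ≡ 3 (mod 4), a square root of 146 is 146^((467+1)/4) = 146^117 mod 467.
Repeated squaring: 146^2≡301, 146^4≡3, 146^8≡9, 146^16≡81, 146^32≡23, 146^64≡62 (mod 467).
146^117 = 146^(64+32+16+4+1) ≡ 117 (mod 467).
Check: 117² = 13689 ≡ 146 (mod 467). The two roots are 117 and 350.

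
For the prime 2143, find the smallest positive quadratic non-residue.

(2/2143) = +1, so 2 is a residue.
(3/2143) = −1, so 3 is the smallest positive non-residue mod 2143.

3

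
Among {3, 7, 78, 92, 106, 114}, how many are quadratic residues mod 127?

(3/127) = -1 → non-residue.
(7/127) = -1 → non-residue.
(78/127) = -1 → non-residue.
(92/127) = -1 → non-residue.
(106/127) = -1 → non-residue.
(114/127) = -1 → non-residue.
Total quadratic residues among the 6: 0.

0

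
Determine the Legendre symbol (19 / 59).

Euler's criterion: (19/59) ≡ 19^29 (mod 59).
19^2 ≡ 7 (mod 59)
19^4 ≡ 49 (mod 59)
19^8 ≡ 41 (mod 59)
19^16 ≡ 29 (mod 59)
19^29 = 19^(16+8+4+1) ≡ 1 (mod 59).
Result is 1, so (19/59) = 1.

1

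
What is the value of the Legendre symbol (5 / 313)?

-1

Reciprocity: 5 ≡ 1 and 313 ≡ 1 (mod 4), so (5/313) = +(313/5).
Reduce top mod 5: now compute (3/5).
Reciprocity: 3 ≡ 3 and 5 ≡ 1 (mod 4), so (3/5) = +(5/3).
Reduce top mod 3: now compute (2/3).
Pull out 2: since 3 ≡ 3 (mod 8), (2/3) = -1.
Reached (1/3) = 1. Collecting the sign flips along the way, the symbol is -1.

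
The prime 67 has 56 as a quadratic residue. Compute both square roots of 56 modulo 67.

18, 49

Since 67 ≡ 3 (mod 4), a square root of 56 is 56^((67+1)/4) = 56^17 mod 67.
Repeated squaring: 56^2≡54, 56^4≡35, 56^8≡19, 56^16≡26 (mod 67).
56^17 = 56^(16+1) ≡ 49 (mod 67).
Check: 49² = 2401 ≡ 56 (mod 67). The two roots are 18 and 49.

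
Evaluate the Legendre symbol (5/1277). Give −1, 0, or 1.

Reciprocity: 5 ≡ 1 and 1277 ≡ 1 (mod 4), so (5/1277) = +(1277/5).
Reduce top mod 5: now compute (2/5).
Pull out 2: since 5 ≡ 5 (mod 8), (2/5) = -1.
Reached (1/5) = 1. Collecting the sign flips along the way, the symbol is -1.

-1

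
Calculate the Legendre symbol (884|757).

1

First reduce: 884 ≡ 127 (mod 757).
Reciprocity: 127 ≡ 3 and 757 ≡ 1 (mod 4), so (127/757) = +(757/127).
Reduce top mod 127: now compute (122/127).
Pull out 2: since 127 ≡ 7 (mod 8), (2/127) = +1.
Reciprocity: 61 ≡ 1 and 127 ≡ 3 (mod 4), so (61/127) = +(127/61).
Reduce top mod 61: now compute (5/61).
Reciprocity: 5 ≡ 1 and 61 ≡ 1 (mod 4), so (5/61) = +(61/5).
Reduce top mod 5: now compute (1/5).
Reached (1/5) = 1. Collecting the sign flips along the way, the symbol is +1.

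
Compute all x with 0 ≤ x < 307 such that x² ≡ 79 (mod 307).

152, 155

Since 307 ≡ 3 (mod 4), a square root of 79 is 79^((307+1)/4) = 79^77 mod 307.
Repeated squaring: 79^2≡101, 79^4≡70, 79^8≡295, 79^16≡144, 79^32≡167, 79^64≡259 (mod 307).
79^77 = 79^(64+8+4+1) ≡ 155 (mod 307).
Check: 155² = 24025 ≡ 79 (mod 307). The two roots are 152 and 155.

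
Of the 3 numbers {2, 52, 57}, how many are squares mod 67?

(2/67) = -1 → non-residue.
(52/67) = -1 → non-residue.
(57/67) = -1 → non-residue.
Total quadratic residues among the 3: 0.

0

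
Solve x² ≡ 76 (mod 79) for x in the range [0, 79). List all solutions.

32, 47

Since 79 ≡ 3 (mod 4), a square root of 76 is 76^((79+1)/4) = 76^20 mod 79.
Repeated squaring: 76^2≡9, 76^4≡2, 76^8≡4, 76^16≡16 (mod 79).
76^20 = 76^(16+4) ≡ 32 (mod 79).
Check: 32² = 1024 ≡ 76 (mod 79). The two roots are 32 and 47.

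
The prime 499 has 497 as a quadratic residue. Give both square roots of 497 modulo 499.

67, 432

Since 499 ≡ 3 (mod 4), a square root of 497 is 497^((499+1)/4) = 497^125 mod 499.
Repeated squaring: 497^2≡4, 497^4≡16, 497^8≡256, 497^16≡167, 497^32≡444, 497^64≡31 (mod 499).
497^125 = 497^(64+32+16+8+4+1) ≡ 67 (mod 499).
Check: 67² = 4489 ≡ 497 (mod 499). The two roots are 67 and 432.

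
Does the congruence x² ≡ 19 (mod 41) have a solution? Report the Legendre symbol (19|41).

Reciprocity: 19 ≡ 3 and 41 ≡ 1 (mod 4), so (19/41) = +(41/19).
Reduce top mod 19: now compute (3/19).
Reciprocity: 3 ≡ 3 and 19 ≡ 3 (mod 4), so (3/19) = −(19/3).
Reduce top mod 3: now compute (1/3).
Reached (1/3) = 1. Collecting the sign flips along the way, the symbol is -1.

-1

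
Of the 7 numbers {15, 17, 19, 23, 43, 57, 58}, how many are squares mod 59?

4

(15/59) = +1 → QR.
(17/59) = +1 → QR.
(19/59) = +1 → QR.
(23/59) = -1 → non-residue.
(43/59) = -1 → non-residue.
(57/59) = +1 → QR.
(58/59) = -1 → non-residue.
Total quadratic residues among the 7: 4.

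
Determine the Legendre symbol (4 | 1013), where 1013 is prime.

Euler's criterion: (4/1013) ≡ 4^506 (mod 1013).
4^2 ≡ 16 (mod 1013)
4^4 ≡ 256 (mod 1013)
4^8 ≡ 704 (mod 1013)
4^16 ≡ 259 (mod 1013)
4^32 ≡ 223 (mod 1013)
4^64 ≡ 92 (mod 1013)
4^128 ≡ 360 (mod 1013)
4^256 ≡ 949 (mod 1013)
4^506 = 4^(256+128+64+32+16+8+2) ≡ 1 (mod 1013).
Result is 1, so (4/1013) = 1.

1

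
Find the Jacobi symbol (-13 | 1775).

1

First reduce: -13 ≡ 1762 (mod 1775).
Pull out 2: since 1775 ≡ 7 (mod 8), (2/1775) = +1.
Reciprocity: 881 ≡ 1 and 1775 ≡ 3 (mod 4), so (881/1775) = +(1775/881).
Reduce top mod 881: now compute (13/881).
Reciprocity: 13 ≡ 1 and 881 ≡ 1 (mod 4), so (13/881) = +(881/13).
Reduce top mod 13: now compute (10/13).
Pull out 2: since 13 ≡ 5 (mod 8), (2/13) = -1.
Reciprocity: 5 ≡ 1 and 13 ≡ 1 (mod 4), so (5/13) = +(13/5).
Reduce top mod 5: now compute (3/5).
Reciprocity: 3 ≡ 3 and 5 ≡ 1 (mod 4), so (3/5) = +(5/3).
Reduce top mod 3: now compute (2/3).
Pull out 2: since 3 ≡ 3 (mod 8), (2/3) = -1.
Reached (1/3) = 1. Collecting the sign flips along the way, the symbol is +1.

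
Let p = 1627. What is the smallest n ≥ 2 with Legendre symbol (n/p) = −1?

2

(2/1627) = −1, so 2 is the smallest positive non-residue mod 1627.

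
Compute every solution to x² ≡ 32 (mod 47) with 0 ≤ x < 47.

Since 47 ≡ 3 (mod 4), a square root of 32 is 32^((47+1)/4) = 32^12 mod 47.
Repeated squaring: 32^2≡37, 32^4≡6, 32^8≡36 (mod 47).
32^12 = 32^(8+4) ≡ 28 (mod 47).
Check: 28² = 784 ≡ 32 (mod 47). The two roots are 19 and 28.

19, 28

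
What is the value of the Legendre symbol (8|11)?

Euler's criterion: (8/11) ≡ 8^5 (mod 11).
8^2 ≡ 9 (mod 11)
8^4 ≡ 4 (mod 11)
8^5 = 8^(4+1) ≡ 10 (mod 11).
Result is 10 ≡ −1, so (8/11) = −1.

-1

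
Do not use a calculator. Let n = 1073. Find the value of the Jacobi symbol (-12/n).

-1

First reduce: -12 ≡ 1061 (mod 1073).
Reciprocity: 1061 ≡ 1 and 1073 ≡ 1 (mod 4), so (1061/1073) = +(1073/1061).
Reduce top mod 1061: now compute (12/1061).
Pull out 2^2: since 1061 ≡ 5 (mod 8), (2/1061) = -1, so (2/1061)^2 = +1.
Reciprocity: 3 ≡ 3 and 1061 ≡ 1 (mod 4), so (3/1061) = +(1061/3).
Reduce top mod 3: now compute (2/3).
Pull out 2: since 3 ≡ 3 (mod 8), (2/3) = -1.
Reached (1/3) = 1. Collecting the sign flips along the way, the symbol is -1.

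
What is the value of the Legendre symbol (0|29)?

0

Top reduces to 0: gcd > 1, so the symbol is 0.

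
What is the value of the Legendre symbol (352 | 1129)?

-1

Pull out 2^5: since 1129 ≡ 1 (mod 8), (2/1129) = +1, so (2/1129)^5 = +1.
Reciprocity: 11 ≡ 3 and 1129 ≡ 1 (mod 4), so (11/1129) = +(1129/11).
Reduce top mod 11: now compute (7/11).
Reciprocity: 7 ≡ 3 and 11 ≡ 3 (mod 4), so (7/11) = −(11/7).
Reduce top mod 7: now compute (4/7).
Pull out 2^2: since 7 ≡ 7 (mod 8), (2/7) = +1, so (2/7)^2 = +1.
Reached (1/7) = 1. Collecting the sign flips along the way, the symbol is -1.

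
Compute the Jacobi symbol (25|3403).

Reciprocity: 25 ≡ 1 and 3403 ≡ 3 (mod 4), so (25/3403) = +(3403/25).
Reduce top mod 25: now compute (3/25).
Reciprocity: 3 ≡ 3 and 25 ≡ 1 (mod 4), so (3/25) = +(25/3).
Reduce top mod 3: now compute (1/3).
Reached (1/3) = 1. Collecting the sign flips along the way, the symbol is +1.

1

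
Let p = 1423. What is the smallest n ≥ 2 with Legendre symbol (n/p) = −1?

3

(2/1423) = +1, so 2 is a residue.
(3/1423) = −1, so 3 is the smallest positive non-residue mod 1423.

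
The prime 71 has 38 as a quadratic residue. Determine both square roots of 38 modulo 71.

31, 40

Since 71 ≡ 3 (mod 4), a square root of 38 is 38^((71+1)/4) = 38^18 mod 71.
Repeated squaring: 38^2≡24, 38^4≡8, 38^8≡64, 38^16≡49 (mod 71).
38^18 = 38^(16+2) ≡ 40 (mod 71).
Check: 40² = 1600 ≡ 38 (mod 71). The two roots are 31 and 40.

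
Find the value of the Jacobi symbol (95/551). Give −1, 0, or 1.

0

Reciprocity: 95 ≡ 3 and 551 ≡ 3 (mod 4), so (95/551) = −(551/95).
Reduce top mod 95: now compute (76/95).
Pull out 2^2: since 95 ≡ 7 (mod 8), (2/95) = +1, so (2/95)^2 = +1.
Reciprocity: 19 ≡ 3 and 95 ≡ 3 (mod 4), so (19/95) = −(95/19).
Reduce top mod 19: now compute (0/19).
Top reduces to 0: gcd > 1, so the symbol is 0.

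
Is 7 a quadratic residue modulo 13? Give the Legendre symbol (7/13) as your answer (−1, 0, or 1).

-1

Reciprocity: 7 ≡ 3 and 13 ≡ 1 (mod 4), so (7/13) = +(13/7).
Reduce top mod 7: now compute (6/7).
Pull out 2: since 7 ≡ 7 (mod 8), (2/7) = +1.
Reciprocity: 3 ≡ 3 and 7 ≡ 3 (mod 4), so (3/7) = −(7/3).
Reduce top mod 3: now compute (1/3).
Reached (1/3) = 1. Collecting the sign flips along the way, the symbol is -1.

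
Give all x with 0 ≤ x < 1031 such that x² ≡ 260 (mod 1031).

Since 1031 ≡ 3 (mod 4), a square root of 260 is 260^((1031+1)/4) = 260^258 mod 1031.
Repeated squaring: 260^2≡585, 260^4≡964, 260^8≡365, 260^16≡226, 260^32≡557, 260^64≡949, 260^128≡538, 260^256≡764 (mod 1031).
260^258 = 260^(256+2) ≡ 517 (mod 1031).
Check: 517² = 267289 ≡ 260 (mod 1031). The two roots are 514 and 517.

514, 517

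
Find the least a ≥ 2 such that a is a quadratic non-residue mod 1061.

(2/1061) = −1, so 2 is the smallest positive non-residue mod 1061.

2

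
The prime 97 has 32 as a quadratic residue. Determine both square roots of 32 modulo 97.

41, 56

97 ≡ 1 (mod 4), so we find a root by search.
Trying successive values, 41² = 1681 ≡ 32 (mod 97). The other root is 97 − 41 = 56.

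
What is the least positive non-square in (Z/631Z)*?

3

(2/631) = +1, so 2 is a residue.
(3/631) = −1, so 3 is the smallest positive non-residue mod 631.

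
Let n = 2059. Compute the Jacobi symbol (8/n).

Pull out 2^3: since 2059 ≡ 3 (mod 8), (2/2059) = -1, so (2/2059)^3 = -1.
Reached (1/2059) = 1. Collecting the sign flips along the way, the symbol is -1.

-1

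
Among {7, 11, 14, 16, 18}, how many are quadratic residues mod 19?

3

(7/19) = +1 → QR.
(11/19) = +1 → QR.
(14/19) = -1 → non-residue.
(16/19) = +1 → QR.
(18/19) = -1 → non-residue.
Total quadratic residues among the 5: 3.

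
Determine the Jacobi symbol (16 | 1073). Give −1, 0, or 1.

1

Pull out 2^4: since 1073 ≡ 1 (mod 8), (2/1073) = +1, so (2/1073)^4 = +1.
Reached (1/1073) = 1. Collecting the sign flips along the way, the symbol is +1.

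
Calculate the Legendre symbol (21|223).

Reciprocity: 21 ≡ 1 and 223 ≡ 3 (mod 4), so (21/223) = +(223/21).
Reduce top mod 21: now compute (13/21).
Reciprocity: 13 ≡ 1 and 21 ≡ 1 (mod 4), so (13/21) = +(21/13).
Reduce top mod 13: now compute (8/13).
Pull out 2^3: since 13 ≡ 5 (mod 8), (2/13) = -1, so (2/13)^3 = -1.
Reached (1/13) = 1. Collecting the sign flips along the way, the symbol is -1.

-1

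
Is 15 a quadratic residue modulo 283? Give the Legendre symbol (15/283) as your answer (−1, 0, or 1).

1

Euler's criterion: (15/283) ≡ 15^141 (mod 283).
15^2 ≡ 225 (mod 283)
15^4 ≡ 251 (mod 283)
15^8 ≡ 175 (mod 283)
15^16 ≡ 61 (mod 283)
15^32 ≡ 42 (mod 283)
15^64 ≡ 66 (mod 283)
15^128 ≡ 111 (mod 283)
15^141 = 15^(128+8+4+1) ≡ 1 (mod 283).
Result is 1, so (15/283) = 1.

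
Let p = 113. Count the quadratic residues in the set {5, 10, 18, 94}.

(5/113) = -1 → non-residue.
(10/113) = -1 → non-residue.
(18/113) = +1 → QR.
(94/113) = -1 → non-residue.
Total quadratic residues among the 4: 1.

1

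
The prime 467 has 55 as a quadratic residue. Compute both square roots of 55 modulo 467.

191, 276

Since 467 ≡ 3 (mod 4), a square root of 55 is 55^((467+1)/4) = 55^117 mod 467.
Repeated squaring: 55^2≡223, 55^4≡227, 55^8≡159, 55^16≡63, 55^32≡233, 55^64≡117 (mod 467).
55^117 = 55^(64+32+16+4+1) ≡ 276 (mod 467).
Check: 276² = 76176 ≡ 55 (mod 467). The two roots are 191 and 276.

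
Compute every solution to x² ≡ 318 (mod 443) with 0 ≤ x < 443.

Since 443 ≡ 3 (mod 4), a square root of 318 is 318^((443+1)/4) = 318^111 mod 443.
Repeated squaring: 318^2≡120, 318^4≡224, 318^8≡117, 318^16≡399, 318^32≡164, 318^64≡316 (mod 443).
318^111 = 318^(64+32+8+4+2+1) ≡ 196 (mod 443).
Check: 196² = 38416 ≡ 318 (mod 443). The two roots are 196 and 247.

196, 247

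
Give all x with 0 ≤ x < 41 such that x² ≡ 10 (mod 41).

41 ≡ 1 (mod 4), so we find a root by search.
Trying successive values, 16² = 256 ≡ 10 (mod 41). The other root is 41 − 16 = 25.

16, 25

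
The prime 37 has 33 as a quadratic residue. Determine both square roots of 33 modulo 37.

37 ≡ 1 (mod 4), so we find a root by search.
Trying successive values, 12² = 144 ≡ 33 (mod 37). The other root is 37 − 12 = 25.

12, 25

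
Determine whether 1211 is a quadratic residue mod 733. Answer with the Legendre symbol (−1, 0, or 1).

-1

Euler's criterion: (1211/733) ≡ 478^366 (mod 733).
478^2 ≡ 521 (mod 733)
478^4 ≡ 231 (mod 733)
478^8 ≡ 585 (mod 733)
478^16 ≡ 647 (mod 733)
478^32 ≡ 66 (mod 733)
478^64 ≡ 691 (mod 733)
478^128 ≡ 298 (mod 733)
478^256 ≡ 111 (mod 733)
478^366 = 478^(256+64+32+8+4+2) ≡ 732 (mod 733).
Result is 732 ≡ −1, so (1211/733) = −1.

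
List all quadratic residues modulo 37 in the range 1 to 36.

Square k = 1,…,18 (k and 37−k give the same square):
1²=1, 2²=4, 3²=9, 4²=16, 5²=25, 6²=36, 7²≡12, 8²≡27, 9²≡7, 10²≡26, 11²≡10, 12²≡33, 13²≡21, 14²≡11, 15²≡3, 16²≡34, 17²≡30, 18²≡28 (mod 37).
So the quadratic residues mod 37 are {1, 3, 4, 7, 9, 10, 11, 12, 16, 21, 25, 26, 27, 28, 30, 33, 34, 36}.

1,3,4,7,9,10,11,12,16,21,25,26,27,28,30,33,34,36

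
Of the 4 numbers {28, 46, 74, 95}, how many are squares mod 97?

1

(28/97) = -1 → non-residue.
(46/97) = -1 → non-residue.
(74/97) = -1 → non-residue.
(95/97) = +1 → QR.
Total quadratic residues among the 4: 1.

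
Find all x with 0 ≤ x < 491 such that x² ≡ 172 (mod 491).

139, 352

Since 491 ≡ 3 (mod 4), a square root of 172 is 172^((491+1)/4) = 172^123 mod 491.
Repeated squaring: 172^2≡124, 172^4≡155, 172^8≡457, 172^16≡174, 172^32≡325, 172^64≡60 (mod 491).
172^123 = 172^(64+32+16+8+2+1) ≡ 139 (mod 491).
Check: 139² = 19321 ≡ 172 (mod 491). The two roots are 139 and 352.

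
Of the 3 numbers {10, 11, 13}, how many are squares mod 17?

(10/17) = -1 → non-residue.
(11/17) = -1 → non-residue.
(13/17) = +1 → QR.
Total quadratic residues among the 3: 1.

1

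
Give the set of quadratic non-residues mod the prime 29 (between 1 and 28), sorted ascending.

2,3,8,10,11,12,14,15,17,18,19,21,26,27

Square k = 1,…,14 (k and 29−k give the same square):
1²=1, 2²=4, 3²=9, 4²=16, 5²=25, 6²≡7, 7²≡20, 8²≡6, 9²≡23, 10²≡13, 11²≡5, 12²≡28, 13²≡24, 14²≡22 (mod 29).
The residues are {1, 4, 5, 6, 7, 9, 13, 16, 20, 22, 23, 24, 25, 28}; the non-residues are the remaining 14 nonzero classes.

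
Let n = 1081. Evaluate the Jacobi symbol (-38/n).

1

First reduce: -38 ≡ 1043 (mod 1081).
Reciprocity: 1043 ≡ 3 and 1081 ≡ 1 (mod 4), so (1043/1081) = +(1081/1043).
Reduce top mod 1043: now compute (38/1043).
Pull out 2: since 1043 ≡ 3 (mod 8), (2/1043) = -1.
Reciprocity: 19 ≡ 3 and 1043 ≡ 3 (mod 4), so (19/1043) = −(1043/19).
Reduce top mod 19: now compute (17/19).
Reciprocity: 17 ≡ 1 and 19 ≡ 3 (mod 4), so (17/19) = +(19/17).
Reduce top mod 17: now compute (2/17).
Pull out 2: since 17 ≡ 1 (mod 8), (2/17) = +1.
Reached (1/17) = 1. Collecting the sign flips along the way, the symbol is +1.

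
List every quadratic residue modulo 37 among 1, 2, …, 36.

Square k = 1,…,18 (k and 37−k give the same square):
1²=1, 2²=4, 3²=9, 4²=16, 5²=25, 6²=36, 7²≡12, 8²≡27, 9²≡7, 10²≡26, 11²≡10, 12²≡33, 13²≡21, 14²≡11, 15²≡3, 16²≡34, 17²≡30, 18²≡28 (mod 37).
So the quadratic residues mod 37 are {1, 3, 4, 7, 9, 10, 11, 12, 16, 21, 25, 26, 27, 28, 30, 33, 34, 36}.

1 3 4 7 9 10 11 12 16 21 25 26 27 28 30 33 34 36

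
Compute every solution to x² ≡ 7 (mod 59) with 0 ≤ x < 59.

19, 40

Since 59 ≡ 3 (mod 4), a square root of 7 is 7^((59+1)/4) = 7^15 mod 59.
Repeated squaring: 7^2≡49, 7^4≡41, 7^8≡29 (mod 59).
7^15 = 7^(8+4+2+1) ≡ 19 (mod 59).
Check: 19² = 361 ≡ 7 (mod 59). The two roots are 19 and 40.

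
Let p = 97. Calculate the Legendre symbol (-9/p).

1

First reduce: -9 ≡ 88 (mod 97).
Pull out 2^3: since 97 ≡ 1 (mod 8), (2/97) = +1, so (2/97)^3 = +1.
Reciprocity: 11 ≡ 3 and 97 ≡ 1 (mod 4), so (11/97) = +(97/11).
Reduce top mod 11: now compute (9/11).
Reciprocity: 9 ≡ 1 and 11 ≡ 3 (mod 4), so (9/11) = +(11/9).
Reduce top mod 9: now compute (2/9).
Pull out 2: since 9 ≡ 1 (mod 8), (2/9) = +1.
Reached (1/9) = 1. Collecting the sign flips along the way, the symbol is +1.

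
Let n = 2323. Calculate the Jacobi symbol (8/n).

-1

Pull out 2^3: since 2323 ≡ 3 (mod 8), (2/2323) = -1, so (2/2323)^3 = -1.
Reached (1/2323) = 1. Collecting the sign flips along the way, the symbol is -1.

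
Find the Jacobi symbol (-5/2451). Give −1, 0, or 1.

First reduce: -5 ≡ 2446 (mod 2451).
Pull out 2: since 2451 ≡ 3 (mod 8), (2/2451) = -1.
Reciprocity: 1223 ≡ 3 and 2451 ≡ 3 (mod 4), so (1223/2451) = −(2451/1223).
Reduce top mod 1223: now compute (5/1223).
Reciprocity: 5 ≡ 1 and 1223 ≡ 3 (mod 4), so (5/1223) = +(1223/5).
Reduce top mod 5: now compute (3/5).
Reciprocity: 3 ≡ 3 and 5 ≡ 1 (mod 4), so (3/5) = +(5/3).
Reduce top mod 3: now compute (2/3).
Pull out 2: since 3 ≡ 3 (mod 8), (2/3) = -1.
Reached (1/3) = 1. Collecting the sign flips along the way, the symbol is -1.

-1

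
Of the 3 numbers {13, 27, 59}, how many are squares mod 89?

0

(13/89) = -1 → non-residue.
(27/89) = -1 → non-residue.
(59/89) = -1 → non-residue.
Total quadratic residues among the 3: 0.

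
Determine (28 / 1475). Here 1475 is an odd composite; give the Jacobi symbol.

1

Pull out 2^2: since 1475 ≡ 3 (mod 8), (2/1475) = -1, so (2/1475)^2 = +1.
Reciprocity: 7 ≡ 3 and 1475 ≡ 3 (mod 4), so (7/1475) = −(1475/7).
Reduce top mod 7: now compute (5/7).
Reciprocity: 5 ≡ 1 and 7 ≡ 3 (mod 4), so (5/7) = +(7/5).
Reduce top mod 5: now compute (2/5).
Pull out 2: since 5 ≡ 5 (mod 8), (2/5) = -1.
Reached (1/5) = 1. Collecting the sign flips along the way, the symbol is +1.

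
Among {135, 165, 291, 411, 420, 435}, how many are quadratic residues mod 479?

5

(135/479) = +1 → QR.
(165/479) = +1 → QR.
(291/479) = +1 → QR.
(411/479) = +1 → QR.
(420/479) = +1 → QR.
(435/479) = -1 → non-residue.
Total quadratic residues among the 6: 5.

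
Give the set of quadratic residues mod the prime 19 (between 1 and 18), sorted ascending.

1,4,5,6,7,9,11,16,17

Square k = 1,…,9 (k and 19−k give the same square):
1²=1, 2²=4, 3²=9, 4²=16, 5²≡6, 6²≡17, 7²≡11, 8²≡7, 9²≡5 (mod 19).
So the quadratic residues mod 19 are {1, 4, 5, 6, 7, 9, 11, 16, 17}.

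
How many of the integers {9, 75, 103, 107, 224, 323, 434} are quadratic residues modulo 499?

(9/499) = +1 → QR.
(75/499) = -1 → non-residue.
(103/499) = +1 → QR.
(107/499) = +1 → QR.
(224/499) = +1 → QR.
(323/499) = +1 → QR.
(434/499) = +1 → QR.
Total quadratic residues among the 7: 6.

6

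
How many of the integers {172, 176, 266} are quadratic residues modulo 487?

(172/487) = -1 → non-residue.
(176/487) = -1 → non-residue.
(266/487) = -1 → non-residue.
Total quadratic residues among the 3: 0.

0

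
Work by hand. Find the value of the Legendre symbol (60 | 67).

1

Pull out 2^2: since 67 ≡ 3 (mod 8), (2/67) = -1, so (2/67)^2 = +1.
Reciprocity: 15 ≡ 3 and 67 ≡ 3 (mod 4), so (15/67) = −(67/15).
Reduce top mod 15: now compute (7/15).
Reciprocity: 7 ≡ 3 and 15 ≡ 3 (mod 4), so (7/15) = −(15/7).
Reduce top mod 7: now compute (1/7).
Reached (1/7) = 1. Collecting the sign flips along the way, the symbol is +1.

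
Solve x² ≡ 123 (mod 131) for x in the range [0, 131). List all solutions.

Since 131 ≡ 3 (mod 4), a square root of 123 is 123^((131+1)/4) = 123^33 mod 131.
Repeated squaring: 123^2≡64, 123^4≡35, 123^8≡46, 123^16≡20, 123^32≡7 (mod 131).
123^33 = 123^(32+1) ≡ 75 (mod 131).
Check: 75² = 5625 ≡ 123 (mod 131). The two roots are 56 and 75.

56, 75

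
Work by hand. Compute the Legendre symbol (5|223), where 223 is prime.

-1

Reciprocity: 5 ≡ 1 and 223 ≡ 3 (mod 4), so (5/223) = +(223/5).
Reduce top mod 5: now compute (3/5).
Reciprocity: 3 ≡ 3 and 5 ≡ 1 (mod 4), so (3/5) = +(5/3).
Reduce top mod 3: now compute (2/3).
Pull out 2: since 3 ≡ 3 (mod 8), (2/3) = -1.
Reached (1/3) = 1. Collecting the sign flips along the way, the symbol is -1.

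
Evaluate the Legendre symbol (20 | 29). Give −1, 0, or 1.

Pull out 2^2: since 29 ≡ 5 (mod 8), (2/29) = -1, so (2/29)^2 = +1.
Reciprocity: 5 ≡ 1 and 29 ≡ 1 (mod 4), so (5/29) = +(29/5).
Reduce top mod 5: now compute (4/5).
Pull out 2^2: since 5 ≡ 5 (mod 8), (2/5) = -1, so (2/5)^2 = +1.
Reached (1/5) = 1. Collecting the sign flips along the way, the symbol is +1.

1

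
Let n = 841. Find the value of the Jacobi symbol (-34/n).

1

First reduce: -34 ≡ 807 (mod 841).
Reciprocity: 807 ≡ 3 and 841 ≡ 1 (mod 4), so (807/841) = +(841/807).
Reduce top mod 807: now compute (34/807).
Pull out 2: since 807 ≡ 7 (mod 8), (2/807) = +1.
Reciprocity: 17 ≡ 1 and 807 ≡ 3 (mod 4), so (17/807) = +(807/17).
Reduce top mod 17: now compute (8/17).
Pull out 2^3: since 17 ≡ 1 (mod 8), (2/17) = +1, so (2/17)^3 = +1.
Reached (1/17) = 1. Collecting the sign flips along the way, the symbol is +1.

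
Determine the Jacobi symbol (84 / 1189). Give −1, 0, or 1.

-1

Pull out 2^2: since 1189 ≡ 5 (mod 8), (2/1189) = -1, so (2/1189)^2 = +1.
Reciprocity: 21 ≡ 1 and 1189 ≡ 1 (mod 4), so (21/1189) = +(1189/21).
Reduce top mod 21: now compute (13/21).
Reciprocity: 13 ≡ 1 and 21 ≡ 1 (mod 4), so (13/21) = +(21/13).
Reduce top mod 13: now compute (8/13).
Pull out 2^3: since 13 ≡ 5 (mod 8), (2/13) = -1, so (2/13)^3 = -1.
Reached (1/13) = 1. Collecting the sign flips along the way, the symbol is -1.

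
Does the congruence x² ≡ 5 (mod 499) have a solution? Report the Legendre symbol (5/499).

Reciprocity: 5 ≡ 1 and 499 ≡ 3 (mod 4), so (5/499) = +(499/5).
Reduce top mod 5: now compute (4/5).
Pull out 2^2: since 5 ≡ 5 (mod 8), (2/5) = -1, so (2/5)^2 = +1.
Reached (1/5) = 1. Collecting the sign flips along the way, the symbol is +1.

1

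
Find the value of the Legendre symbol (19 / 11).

-1

First reduce: 19 ≡ 8 (mod 11).
Pull out 2^3: since 11 ≡ 3 (mod 8), (2/11) = -1, so (2/11)^3 = -1.
Reached (1/11) = 1. Collecting the sign flips along the way, the symbol is -1.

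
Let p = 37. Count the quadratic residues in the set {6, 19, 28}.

(6/37) = -1 → non-residue.
(19/37) = -1 → non-residue.
(28/37) = +1 → QR.
Total quadratic residues among the 3: 1.

1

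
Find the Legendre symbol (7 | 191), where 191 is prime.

Reciprocity: 7 ≡ 3 and 191 ≡ 3 (mod 4), so (7/191) = −(191/7).
Reduce top mod 7: now compute (2/7).
Pull out 2: since 7 ≡ 7 (mod 8), (2/7) = +1.
Reached (1/7) = 1. Collecting the sign flips along the way, the symbol is -1.

-1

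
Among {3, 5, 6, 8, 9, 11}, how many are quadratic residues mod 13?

2

(3/13) = +1 → QR.
(5/13) = -1 → non-residue.
(6/13) = -1 → non-residue.
(8/13) = -1 → non-residue.
(9/13) = +1 → QR.
(11/13) = -1 → non-residue.
Total quadratic residues among the 6: 2.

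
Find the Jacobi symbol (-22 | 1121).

First reduce: -22 ≡ 1099 (mod 1121).
Reciprocity: 1099 ≡ 3 and 1121 ≡ 1 (mod 4), so (1099/1121) = +(1121/1099).
Reduce top mod 1099: now compute (22/1099).
Pull out 2: since 1099 ≡ 3 (mod 8), (2/1099) = -1.
Reciprocity: 11 ≡ 3 and 1099 ≡ 3 (mod 4), so (11/1099) = −(1099/11).
Reduce top mod 11: now compute (10/11).
Pull out 2: since 11 ≡ 3 (mod 8), (2/11) = -1.
Reciprocity: 5 ≡ 1 and 11 ≡ 3 (mod 4), so (5/11) = +(11/5).
Reduce top mod 5: now compute (1/5).
Reached (1/5) = 1. Collecting the sign flips along the way, the symbol is -1.

-1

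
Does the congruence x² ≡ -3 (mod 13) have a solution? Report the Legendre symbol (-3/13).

1

First reduce: -3 ≡ 10 (mod 13).
Pull out 2: since 13 ≡ 5 (mod 8), (2/13) = -1.
Reciprocity: 5 ≡ 1 and 13 ≡ 1 (mod 4), so (5/13) = +(13/5).
Reduce top mod 5: now compute (3/5).
Reciprocity: 3 ≡ 3 and 5 ≡ 1 (mod 4), so (3/5) = +(5/3).
Reduce top mod 3: now compute (2/3).
Pull out 2: since 3 ≡ 3 (mod 8), (2/3) = -1.
Reached (1/3) = 1. Collecting the sign flips along the way, the symbol is +1.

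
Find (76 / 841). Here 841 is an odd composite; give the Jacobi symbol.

Pull out 2^2: since 841 ≡ 1 (mod 8), (2/841) = +1, so (2/841)^2 = +1.
Reciprocity: 19 ≡ 3 and 841 ≡ 1 (mod 4), so (19/841) = +(841/19).
Reduce top mod 19: now compute (5/19).
Reciprocity: 5 ≡ 1 and 19 ≡ 3 (mod 4), so (5/19) = +(19/5).
Reduce top mod 5: now compute (4/5).
Pull out 2^2: since 5 ≡ 5 (mod 8), (2/5) = -1, so (2/5)^2 = +1.
Reached (1/5) = 1. Collecting the sign flips along the way, the symbol is +1.

1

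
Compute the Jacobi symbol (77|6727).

0

Reciprocity: 77 ≡ 1 and 6727 ≡ 3 (mod 4), so (77/6727) = +(6727/77).
Reduce top mod 77: now compute (28/77).
Pull out 2^2: since 77 ≡ 5 (mod 8), (2/77) = -1, so (2/77)^2 = +1.
Reciprocity: 7 ≡ 3 and 77 ≡ 1 (mod 4), so (7/77) = +(77/7).
Reduce top mod 7: now compute (0/7).
Top reduces to 0: gcd > 1, so the symbol is 0.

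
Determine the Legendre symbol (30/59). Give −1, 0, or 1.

-1

Euler's criterion: (30/59) ≡ 30^29 (mod 59).
30^2 ≡ 15 (mod 59)
30^4 ≡ 48 (mod 59)
30^8 ≡ 3 (mod 59)
30^16 ≡ 9 (mod 59)
30^29 = 30^(16+8+4+1) ≡ 58 (mod 59).
Result is 58 ≡ −1, so (30/59) = −1.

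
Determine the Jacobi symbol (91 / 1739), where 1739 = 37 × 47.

1

Reciprocity: 91 ≡ 3 and 1739 ≡ 3 (mod 4), so (91/1739) = −(1739/91).
Reduce top mod 91: now compute (10/91).
Pull out 2: since 91 ≡ 3 (mod 8), (2/91) = -1.
Reciprocity: 5 ≡ 1 and 91 ≡ 3 (mod 4), so (5/91) = +(91/5).
Reduce top mod 5: now compute (1/5).
Reached (1/5) = 1. Collecting the sign flips along the way, the symbol is +1.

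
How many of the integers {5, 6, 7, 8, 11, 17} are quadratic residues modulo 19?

5

(5/19) = +1 → QR.
(6/19) = +1 → QR.
(7/19) = +1 → QR.
(8/19) = -1 → non-residue.
(11/19) = +1 → QR.
(17/19) = +1 → QR.
Total quadratic residues among the 6: 5.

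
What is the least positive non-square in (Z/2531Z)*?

(2/2531) = −1, so 2 is the smallest positive non-residue mod 2531.

2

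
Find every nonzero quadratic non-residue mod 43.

Square k = 1,…,21 (k and 43−k give the same square):
1²=1, 2²=4, 3²=9, 4²=16, 5²=25, 6²=36, 7²≡6, 8²≡21, 9²≡38, 10²≡14, 11²≡35, 12²≡15, 13²≡40, 14²≡24, 15²≡10, 16²≡41, 17²≡31, 18²≡23, 19²≡17, 20²≡13, 21²≡11 (mod 43).
The residues are {1, 4, 6, 9, 10, 11, 13, 14, 15, 16, 17, 21, 23, 24, 25, 31, 35, 36, 38, 40, 41}; the non-residues are the remaining 21 nonzero classes.

2 3 5 7 8 12 18 19 20 22 26 27 28 29 30 32 33 34 37 39 42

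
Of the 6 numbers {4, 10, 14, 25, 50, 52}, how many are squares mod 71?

4

(4/71) = +1 → QR.
(10/71) = +1 → QR.
(14/71) = -1 → non-residue.
(25/71) = +1 → QR.
(50/71) = +1 → QR.
(52/71) = -1 → non-residue.
Total quadratic residues among the 6: 4.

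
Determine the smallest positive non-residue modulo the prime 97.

5

(2/97) = +1, so 2 is a residue.
(3/97) = +1, so 3 is a residue.
(4/97) = +1, so 4 is a residue.
(5/97) = −1, so 5 is the smallest positive non-residue mod 97.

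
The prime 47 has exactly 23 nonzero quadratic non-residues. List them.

5, 10, 11, 13, 15, 19, 20, 22, 23, 26, 29, 30, 31, 33, 35, 38, 39, 40, 41, 43, 44, 45, 46

Square k = 1,…,23 (k and 47−k give the same square):
1²=1, 2²=4, 3²=9, 4²=16, 5²=25, 6²=36, 7²≡2, 8²≡17, 9²≡34, 10²≡6, 11²≡27, 12²≡3, 13²≡28, 14²≡8, 15²≡37, 16²≡21, 17²≡7, 18²≡42, 19²≡32, 20²≡24, 21²≡18, 22²≡14, 23²≡12 (mod 47).
The residues are {1, 2, 3, 4, 6, 7, 8, 9, 12, 14, 16, 17, 18, 21, 24, 25, 27, 28, 32, 34, 36, 37, 42}; the non-residues are the remaining 23 nonzero classes.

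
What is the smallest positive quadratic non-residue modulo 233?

3

(2/233) = +1, so 2 is a residue.
(3/233) = −1, so 3 is the smallest positive non-residue mod 233.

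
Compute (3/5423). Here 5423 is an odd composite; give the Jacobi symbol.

Reciprocity: 3 ≡ 3 and 5423 ≡ 3 (mod 4), so (3/5423) = −(5423/3).
Reduce top mod 3: now compute (2/3).
Pull out 2: since 3 ≡ 3 (mod 8), (2/3) = -1.
Reached (1/3) = 1. Collecting the sign flips along the way, the symbol is +1.

1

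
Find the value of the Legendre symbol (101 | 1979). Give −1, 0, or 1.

Reciprocity: 101 ≡ 1 and 1979 ≡ 3 (mod 4), so (101/1979) = +(1979/101).
Reduce top mod 101: now compute (60/101).
Pull out 2^2: since 101 ≡ 5 (mod 8), (2/101) = -1, so (2/101)^2 = +1.
Reciprocity: 15 ≡ 3 and 101 ≡ 1 (mod 4), so (15/101) = +(101/15).
Reduce top mod 15: now compute (11/15).
Reciprocity: 11 ≡ 3 and 15 ≡ 3 (mod 4), so (11/15) = −(15/11).
Reduce top mod 11: now compute (4/11).
Pull out 2^2: since 11 ≡ 3 (mod 8), (2/11) = -1, so (2/11)^2 = +1.
Reached (1/11) = 1. Collecting the sign flips along the way, the symbol is -1.

-1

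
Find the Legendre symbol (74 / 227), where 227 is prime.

Euler's criterion: (74/227) ≡ 74^113 (mod 227).
74^2 ≡ 28 (mod 227)
74^4 ≡ 103 (mod 227)
74^8 ≡ 167 (mod 227)
74^16 ≡ 195 (mod 227)
74^32 ≡ 116 (mod 227)
74^64 ≡ 63 (mod 227)
74^113 = 74^(64+32+16+1) ≡ 1 (mod 227).
Result is 1, so (74/227) = 1.

1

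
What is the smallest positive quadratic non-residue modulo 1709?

(2/1709) = −1, so 2 is the smallest positive non-residue mod 1709.

2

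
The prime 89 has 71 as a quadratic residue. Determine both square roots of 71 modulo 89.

31, 58

89 ≡ 1 (mod 4), so we find a root by search.
Trying successive values, 31² = 961 ≡ 71 (mod 89). The other root is 89 − 31 = 58.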